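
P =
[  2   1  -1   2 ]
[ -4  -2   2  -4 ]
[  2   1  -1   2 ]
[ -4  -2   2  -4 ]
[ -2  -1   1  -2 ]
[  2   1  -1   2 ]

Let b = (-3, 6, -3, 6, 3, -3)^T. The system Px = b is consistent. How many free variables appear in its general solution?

3

Row reduce the augmented matrix [P | b].
R2 ← R2 + (2)·R1: [0, 0, 0, 0, 0]
R3 ← R3 − R1: [0, 0, 0, 0, 0]
R4 ← R4 + (2)·R1: [0, 0, 0, 0, 0]
R5 ← R5 + R1: [0, 0, 0, 0, 0]
R6 ← R6 − R1: [0, 0, 0, 0, 0]
The echelon form has 1 nonzero rows, and every pivot lies in the first 4 columns, so rank(P) = rank([P|b]) = 1.
The system is consistent.
Free variables = (unknowns) − (rank) = 4 − 1 = 3.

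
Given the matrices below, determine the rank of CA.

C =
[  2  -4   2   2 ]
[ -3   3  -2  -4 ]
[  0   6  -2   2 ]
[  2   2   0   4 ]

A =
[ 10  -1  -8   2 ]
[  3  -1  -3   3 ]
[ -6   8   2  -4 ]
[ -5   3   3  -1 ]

First compute CA:
[[-14,  24,   6, -18],
 [ 11, -28,  -1,  15],
 [ 20, -16, -16,  24],
 [  6,   8, -10,   6]]
Now row reduce the product.
R2 ← R2 + (11/14)·R1: [0, -64/7, 26/7, 6/7]
R3 ← R3 + (10/7)·R1: [0, 128/7, -52/7, -12/7]
R4 ← R4 + (3/7)·R1: [0, 128/7, -52/7, -12/7]
R3 ← R3 + (2)·R2: [0, 0, 0, 0]
R4 ← R4 + (2)·R2: [0, 0, 0, 0]
2 nonzero rows, so rank(CA) = 2.

2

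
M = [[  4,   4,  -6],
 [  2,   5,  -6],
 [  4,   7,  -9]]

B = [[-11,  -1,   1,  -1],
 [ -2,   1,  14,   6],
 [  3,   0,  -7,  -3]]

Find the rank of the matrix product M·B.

First compute MB:
[[-70,   0, 102,  38],
 [-50,   3, 114,  46],
 [-85,   3, 165,  65]]
Now row reduce the product.
R2 ← R2 − (5/7)·R1: [0, 3, 288/7, 132/7]
R3 ← R3 − (17/14)·R1: [0, 3, 288/7, 132/7]
R3 ← R3 − R2: [0, 0, 0, 0]
2 nonzero rows, so rank(MB) = 2.

2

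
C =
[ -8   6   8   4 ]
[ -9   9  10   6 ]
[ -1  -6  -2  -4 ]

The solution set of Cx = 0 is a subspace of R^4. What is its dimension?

Row reduce to echelon form.
R2 ← R2 − (9/8)·R1: [0, 9/4, 1, 3/2]
R3 ← R3 − (1/8)·R1: [0, -27/4, -3, -9/2]
R3 ← R3 + (3)·R2: [0, 0, 0, 0]
2 nonzero rows, so rank(C) = 2.
C has 4 columns; by rank–nullity, nullity = 4 − 2 = 2.

2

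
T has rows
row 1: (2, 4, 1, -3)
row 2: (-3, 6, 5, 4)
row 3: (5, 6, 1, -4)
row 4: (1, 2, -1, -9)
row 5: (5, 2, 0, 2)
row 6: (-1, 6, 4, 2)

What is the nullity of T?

Row reduce to echelon form.
R2 ← R2 + (3/2)·R1: [0, 12, 13/2, -1/2]
R3 ← R3 − (5/2)·R1: [0, -4, -3/2, 7/2]
R4 ← R4 − (1/2)·R1: [0, 0, -3/2, -15/2]
R5 ← R5 − (5/2)·R1: [0, -8, -5/2, 19/2]
R6 ← R6 + (1/2)·R1: [0, 8, 9/2, 1/2]
R3 ← R3 + (1/3)·R2: [0, 0, 2/3, 10/3]
R5 ← R5 + (2/3)·R2: [0, 0, 11/6, 55/6]
R6 ← R6 − (2/3)·R2: [0, 0, 1/6, 5/6]
R4 ← R4 + (9/4)·R3: [0, 0, 0, 0]
R5 ← R5 − (11/4)·R3: [0, 0, 0, 0]
R6 ← R6 − (1/4)·R3: [0, 0, 0, 0]
3 nonzero rows, so rank(T) = 3.
T has 4 columns; by rank–nullity, nullity = 4 − 3 = 1.

1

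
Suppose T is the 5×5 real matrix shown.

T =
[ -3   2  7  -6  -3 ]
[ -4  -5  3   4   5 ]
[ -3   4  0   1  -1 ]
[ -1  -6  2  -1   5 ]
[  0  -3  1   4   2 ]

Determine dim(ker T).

0

Row reduce to echelon form.
R2 ← R2 − (4/3)·R1: [0, -23/3, -19/3, 12, 9]
R3 ← R3 − R1: [0, 2, -7, 7, 2]
R4 ← R4 − (1/3)·R1: [0, -20/3, -1/3, 1, 6]
R3 ← R3 + (6/23)·R2: [0, 0, -199/23, 233/23, 100/23]
R4 ← R4 − (20/23)·R2: [0, 0, 119/23, -217/23, -42/23]
R5 ← R5 − (9/23)·R2: [0, 0, 80/23, -16/23, -35/23]
R4 ← R4 + (119/199)·R3: [0, 0, 0, -672/199, 154/199]
R5 ← R5 + (80/199)·R3: [0, 0, 0, 672/199, 45/199]
R5 ← R5 + R4: [0, 0, 0, 0, 1]
5 nonzero rows, so rank(T) = 5.
T has 5 columns; by rank–nullity, nullity = 5 − 5 = 0.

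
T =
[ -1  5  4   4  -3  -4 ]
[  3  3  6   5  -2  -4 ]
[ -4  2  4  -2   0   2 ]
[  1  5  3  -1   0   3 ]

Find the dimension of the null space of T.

Row reduce to echelon form.
R2 ← R2 + (3)·R1: [0, 18, 18, 17, -11, -16]
R3 ← R3 − (4)·R1: [0, -18, -12, -18, 12, 18]
R4 ← R4 + R1: [0, 10, 7, 3, -3, -1]
R3 ← R3 + R2: [0, 0, 6, -1, 1, 2]
R4 ← R4 − (5/9)·R2: [0, 0, -3, -58/9, 28/9, 71/9]
R4 ← R4 + (1/2)·R3: [0, 0, 0, -125/18, 65/18, 80/9]
4 nonzero rows, so rank(T) = 4.
T has 6 columns; by rank–nullity, nullity = 6 − 4 = 2.

2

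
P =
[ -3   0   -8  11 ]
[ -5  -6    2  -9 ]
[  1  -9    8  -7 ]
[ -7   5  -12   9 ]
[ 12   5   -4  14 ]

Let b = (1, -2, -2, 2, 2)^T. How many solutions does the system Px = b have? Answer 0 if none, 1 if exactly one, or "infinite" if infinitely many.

Row reduce the augmented matrix [P | b].
R2 ← R2 − (5/3)·R1: [0, -6, 46/3, -82/3, -11/3]
R3 ← R3 + (1/3)·R1: [0, -9, 16/3, -10/3, -5/3]
R4 ← R4 − (7/3)·R1: [0, 5, 20/3, -50/3, -1/3]
R5 ← R5 + (4)·R1: [0, 5, -36, 58, 6]
R3 ← R3 − (3/2)·R2: [0, 0, -53/3, 113/3, 23/6]
R4 ← R4 + (5/6)·R2: [0, 0, 175/9, -355/9, -61/18]
R5 ← R5 + (5/6)·R2: [0, 0, -209/9, 317/9, 53/18]
R4 ← R4 + (175/159)·R3: [0, 0, 0, 320/159, 44/53]
R5 ← R5 − (209/159)·R3: [0, 0, 0, -2272/159, -111/53]
R5 ← R5 + (71/10)·R4: [0, 0, 0, 0, 19/5]
The echelon form has 5 nonzero rows; the last pivot sits in the augmented column, so rank(P) = 4 but rank([P|b]) = 5.
Since the ranks differ, the system is inconsistent.
It has no solutions.

0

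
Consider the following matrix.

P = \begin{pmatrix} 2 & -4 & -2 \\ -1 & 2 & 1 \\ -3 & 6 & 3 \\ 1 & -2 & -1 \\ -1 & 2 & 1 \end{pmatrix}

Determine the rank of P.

1

Row reduce to echelon form.
R2 ← R2 + (1/2)·R1: [0, 0, 0]
R3 ← R3 + (3/2)·R1: [0, 0, 0]
R4 ← R4 − (1/2)·R1: [0, 0, 0]
R5 ← R5 + (1/2)·R1: [0, 0, 0]
Echelon form has 1 nonzero row, so rank(P) = 1.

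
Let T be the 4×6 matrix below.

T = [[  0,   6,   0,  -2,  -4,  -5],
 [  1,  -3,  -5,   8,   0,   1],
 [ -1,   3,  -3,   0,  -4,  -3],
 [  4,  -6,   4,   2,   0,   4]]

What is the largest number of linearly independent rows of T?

Row reduce to echelon form.
Swap R1 ↔ R2
R3 ← R3 + R1: [0, 0, -8, 8, -4, -2]
R4 ← R4 − (4)·R1: [0, 6, 24, -30, 0, 0]
R4 ← R4 − R2: [0, 0, 24, -28, 4, 5]
R4 ← R4 + (3)·R3: [0, 0, 0, -4, -8, -1]
Echelon form has 4 nonzero rows, so rank(T) = 4.
The rank gives the maximum number of linearly independent rows: 4.

4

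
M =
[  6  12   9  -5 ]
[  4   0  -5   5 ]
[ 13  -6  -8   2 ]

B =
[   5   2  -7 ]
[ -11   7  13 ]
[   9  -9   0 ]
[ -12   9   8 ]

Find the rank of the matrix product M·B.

3

First compute MB:
[[ 39, -30,  74],
 [-85,  98,  12],
 [ 35,  74, -153]]
Now row reduce the product.
R2 ← R2 + (85/39)·R1: [0, 424/13, 6758/39]
R3 ← R3 − (35/39)·R1: [0, 1312/13, -8557/39]
R3 ← R3 − (164/53)·R2: [0, 0, -40047/53]
3 nonzero rows, so rank(MB) = 3.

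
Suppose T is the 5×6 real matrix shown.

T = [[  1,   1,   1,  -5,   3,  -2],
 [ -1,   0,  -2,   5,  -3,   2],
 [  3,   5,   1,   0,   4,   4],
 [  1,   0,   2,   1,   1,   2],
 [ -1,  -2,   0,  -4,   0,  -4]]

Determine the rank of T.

3

Row reduce to echelon form.
R2 ← R2 + R1: [0, 1, -1, 0, 0, 0]
R3 ← R3 − (3)·R1: [0, 2, -2, 15, -5, 10]
R4 ← R4 − R1: [0, -1, 1, 6, -2, 4]
R5 ← R5 + R1: [0, -1, 1, -9, 3, -6]
R3 ← R3 − (2)·R2: [0, 0, 0, 15, -5, 10]
R4 ← R4 + R2: [0, 0, 0, 6, -2, 4]
R5 ← R5 + R2: [0, 0, 0, -9, 3, -6]
R4 ← R4 − (2/5)·R3: [0, 0, 0, 0, 0, 0]
R5 ← R5 + (3/5)·R3: [0, 0, 0, 0, 0, 0]
Echelon form has 3 nonzero rows, so rank(T) = 3.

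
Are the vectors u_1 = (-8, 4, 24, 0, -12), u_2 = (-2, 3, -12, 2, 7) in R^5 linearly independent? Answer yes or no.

Form the matrix with these vectors as rows and row reduce.
R2 ← R2 − (1/4)·R1: [0, 2, -18, 2, 10]
2 nonzero rows, so the 2 vectors span a space of dimension 2.
Since 2 = 2, the vectors are linearly independent.

yes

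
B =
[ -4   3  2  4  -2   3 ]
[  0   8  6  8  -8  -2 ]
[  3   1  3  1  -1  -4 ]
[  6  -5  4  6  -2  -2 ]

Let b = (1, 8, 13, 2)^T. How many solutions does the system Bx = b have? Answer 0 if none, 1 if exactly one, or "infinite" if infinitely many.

Row reduce the augmented matrix [B | b].
R3 ← R3 + (3/4)·R1: [0, 13/4, 9/2, 4, -5/2, -7/4, 55/4]
R4 ← R4 + (3/2)·R1: [0, -1/2, 7, 12, -5, 5/2, 7/2]
R3 ← R3 − (13/32)·R2: [0, 0, 33/16, 3/4, 3/4, -15/16, 21/2]
R4 ← R4 + (1/16)·R2: [0, 0, 59/8, 25/2, -11/2, 19/8, 4]
R4 ← R4 − (118/33)·R3: [0, 0, 0, 108/11, -90/11, 63/11, -369/11]
The echelon form has 4 nonzero rows, and every pivot lies in the first 6 columns, so rank(B) = rank([B|b]) = 4.
The system is consistent.
rank = 4 < 6 unknowns, so there are infinitely many solutions.

infinite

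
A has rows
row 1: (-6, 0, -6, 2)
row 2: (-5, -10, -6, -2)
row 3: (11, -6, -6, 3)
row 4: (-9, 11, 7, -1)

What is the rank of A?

4

Row reduce to echelon form.
R2 ← R2 − (5/6)·R1: [0, -10, -1, -11/3]
R3 ← R3 + (11/6)·R1: [0, -6, -17, 20/3]
R4 ← R4 − (3/2)·R1: [0, 11, 16, -4]
R3 ← R3 − (3/5)·R2: [0, 0, -82/5, 133/15]
R4 ← R4 + (11/10)·R2: [0, 0, 149/10, -241/30]
R4 ← R4 + (149/164)·R3: [0, 0, 0, 11/492]
Echelon form has 4 nonzero rows, so rank(A) = 4.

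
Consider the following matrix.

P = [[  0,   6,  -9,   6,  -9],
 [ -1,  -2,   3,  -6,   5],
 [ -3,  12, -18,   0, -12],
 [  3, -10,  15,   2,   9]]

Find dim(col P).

2

Row reduce to echelon form.
Swap R1 ↔ R2
R3 ← R3 − (3)·R1: [0, 18, -27, 18, -27]
R4 ← R4 + (3)·R1: [0, -16, 24, -16, 24]
R3 ← R3 − (3)·R2: [0, 0, 0, 0, 0]
R4 ← R4 + (8/3)·R2: [0, 0, 0, 0, 0]
Echelon form has 2 nonzero rows, so rank(P) = 2.
The column space has dimension equal to the rank: 2.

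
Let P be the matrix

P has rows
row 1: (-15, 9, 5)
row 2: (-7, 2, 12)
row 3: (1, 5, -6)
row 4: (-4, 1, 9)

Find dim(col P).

3

Row reduce to echelon form.
R2 ← R2 − (7/15)·R1: [0, -11/5, 29/3]
R3 ← R3 + (1/15)·R1: [0, 28/5, -17/3]
R4 ← R4 − (4/15)·R1: [0, -7/5, 23/3]
R3 ← R3 + (28/11)·R2: [0, 0, 625/33]
R4 ← R4 − (7/11)·R2: [0, 0, 50/33]
R4 ← R4 − (2/25)·R3: [0, 0, 0]
Echelon form has 3 nonzero rows, so rank(P) = 3.
The column space has dimension equal to the rank: 3.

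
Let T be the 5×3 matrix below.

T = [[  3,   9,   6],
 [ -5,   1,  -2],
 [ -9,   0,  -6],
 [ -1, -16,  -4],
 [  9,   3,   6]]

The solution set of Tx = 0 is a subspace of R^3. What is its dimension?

Row reduce to echelon form.
R2 ← R2 + (5/3)·R1: [0, 16, 8]
R3 ← R3 + (3)·R1: [0, 27, 12]
R4 ← R4 + (1/3)·R1: [0, -13, -2]
R5 ← R5 − (3)·R1: [0, -24, -12]
R3 ← R3 − (27/16)·R2: [0, 0, -3/2]
R4 ← R4 + (13/16)·R2: [0, 0, 9/2]
R5 ← R5 + (3/2)·R2: [0, 0, 0]
R4 ← R4 + (3)·R3: [0, 0, 0]
3 nonzero rows, so rank(T) = 3.
T has 3 columns; by rank–nullity, nullity = 3 − 3 = 0.

0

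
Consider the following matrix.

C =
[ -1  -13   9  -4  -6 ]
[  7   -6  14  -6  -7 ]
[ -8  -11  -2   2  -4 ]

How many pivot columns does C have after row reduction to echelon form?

Row reduce to echelon form.
R2 ← R2 + (7)·R1: [0, -97, 77, -34, -49]
R3 ← R3 − (8)·R1: [0, 93, -74, 34, 44]
R3 ← R3 + (93/97)·R2: [0, 0, -17/97, 136/97, -289/97]
Echelon form has 3 nonzero rows, so rank(C) = 3.
Each nonzero row contributes one pivot column: 3 pivot columns.

3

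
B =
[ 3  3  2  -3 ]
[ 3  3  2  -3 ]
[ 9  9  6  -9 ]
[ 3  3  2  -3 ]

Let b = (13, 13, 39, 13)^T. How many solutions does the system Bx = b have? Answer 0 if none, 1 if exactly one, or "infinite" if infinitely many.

Row reduce the augmented matrix [B | b].
R2 ← R2 − R1: [0, 0, 0, 0, 0]
R3 ← R3 − (3)·R1: [0, 0, 0, 0, 0]
R4 ← R4 − R1: [0, 0, 0, 0, 0]
The echelon form has 1 nonzero rows, and every pivot lies in the first 4 columns, so rank(B) = rank([B|b]) = 1.
The system is consistent.
rank = 1 < 4 unknowns, so there are infinitely many solutions.

infinite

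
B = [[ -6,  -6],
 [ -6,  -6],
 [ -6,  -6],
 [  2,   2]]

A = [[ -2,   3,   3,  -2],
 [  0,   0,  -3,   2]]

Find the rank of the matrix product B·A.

1

First compute BA:
[[ 12, -18,   0,   0],
 [ 12, -18,   0,   0],
 [ 12, -18,   0,   0],
 [ -4,   6,   0,   0]]
Now row reduce the product.
R2 ← R2 − R1: [0, 0, 0, 0]
R3 ← R3 − R1: [0, 0, 0, 0]
R4 ← R4 + (1/3)·R1: [0, 0, 0, 0]
1 nonzero row, so rank(BA) = 1.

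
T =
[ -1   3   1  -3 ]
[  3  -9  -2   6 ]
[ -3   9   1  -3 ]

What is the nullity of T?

Row reduce to echelon form.
R2 ← R2 + (3)·R1: [0, 0, 1, -3]
R3 ← R3 − (3)·R1: [0, 0, -2, 6]
R3 ← R3 + (2)·R2: [0, 0, 0, 0]
2 nonzero rows, so rank(T) = 2.
T has 4 columns; by rank–nullity, nullity = 4 − 2 = 2.

2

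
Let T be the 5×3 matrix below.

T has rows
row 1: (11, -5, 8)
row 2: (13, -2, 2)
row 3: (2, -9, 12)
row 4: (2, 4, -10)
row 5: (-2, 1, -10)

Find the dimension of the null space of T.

Row reduce to echelon form.
R2 ← R2 − (13/11)·R1: [0, 43/11, -82/11]
R3 ← R3 − (2/11)·R1: [0, -89/11, 116/11]
R4 ← R4 − (2/11)·R1: [0, 54/11, -126/11]
R5 ← R5 + (2/11)·R1: [0, 1/11, -94/11]
R3 ← R3 + (89/43)·R2: [0, 0, -210/43]
R4 ← R4 − (54/43)·R2: [0, 0, -90/43]
R5 ← R5 − (1/43)·R2: [0, 0, -360/43]
R4 ← R4 − (3/7)·R3: [0, 0, 0]
R5 ← R5 − (12/7)·R3: [0, 0, 0]
3 nonzero rows, so rank(T) = 3.
T has 3 columns; by rank–nullity, nullity = 3 − 3 = 0.

0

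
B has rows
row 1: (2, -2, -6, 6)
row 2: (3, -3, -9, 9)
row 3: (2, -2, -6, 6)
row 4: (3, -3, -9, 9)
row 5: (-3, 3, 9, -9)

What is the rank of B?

Row reduce to echelon form.
R2 ← R2 − (3/2)·R1: [0, 0, 0, 0]
R3 ← R3 − R1: [0, 0, 0, 0]
R4 ← R4 − (3/2)·R1: [0, 0, 0, 0]
R5 ← R5 + (3/2)·R1: [0, 0, 0, 0]
Echelon form has 1 nonzero row, so rank(B) = 1.

1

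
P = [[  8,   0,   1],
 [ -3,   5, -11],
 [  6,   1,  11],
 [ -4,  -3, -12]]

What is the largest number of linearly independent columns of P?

3

Row reduce to echelon form.
R2 ← R2 + (3/8)·R1: [0, 5, -85/8]
R3 ← R3 − (3/4)·R1: [0, 1, 41/4]
R4 ← R4 + (1/2)·R1: [0, -3, -23/2]
R3 ← R3 − (1/5)·R2: [0, 0, 99/8]
R4 ← R4 + (3/5)·R2: [0, 0, -143/8]
R4 ← R4 + (13/9)·R3: [0, 0, 0]
Echelon form has 3 nonzero rows, so rank(P) = 3.
The rank gives the maximum number of linearly independent columns: 3.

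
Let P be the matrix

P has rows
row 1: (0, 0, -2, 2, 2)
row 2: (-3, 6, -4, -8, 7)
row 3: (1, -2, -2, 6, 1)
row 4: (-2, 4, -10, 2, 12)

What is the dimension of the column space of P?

Row reduce to echelon form.
Swap R1 ↔ R2
R3 ← R3 + (1/3)·R1: [0, 0, -10/3, 10/3, 10/3]
R4 ← R4 − (2/3)·R1: [0, 0, -22/3, 22/3, 22/3]
R3 ← R3 − (5/3)·R2: [0, 0, 0, 0, 0]
R4 ← R4 − (11/3)·R2: [0, 0, 0, 0, 0]
Echelon form has 2 nonzero rows, so rank(P) = 2.
The column space has dimension equal to the rank: 2.

2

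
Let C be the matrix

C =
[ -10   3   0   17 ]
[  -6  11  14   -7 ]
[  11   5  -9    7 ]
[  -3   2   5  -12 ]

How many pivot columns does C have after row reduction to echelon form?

4

Row reduce to echelon form.
R2 ← R2 − (3/5)·R1: [0, 46/5, 14, -86/5]
R3 ← R3 + (11/10)·R1: [0, 83/10, -9, 257/10]
R4 ← R4 − (3/10)·R1: [0, 11/10, 5, -171/10]
R3 ← R3 − (83/92)·R2: [0, 0, -995/46, 948/23]
R4 ← R4 − (11/92)·R2: [0, 0, 153/46, -346/23]
R4 ← R4 + (153/995)·R3: [0, 0, 0, -8662/995]
Echelon form has 4 nonzero rows, so rank(C) = 4.
Each nonzero row contributes one pivot column: 4 pivot columns.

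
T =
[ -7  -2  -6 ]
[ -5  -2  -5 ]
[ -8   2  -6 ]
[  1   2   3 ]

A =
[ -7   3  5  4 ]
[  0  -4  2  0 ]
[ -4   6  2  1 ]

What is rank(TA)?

First compute TA:
[[ 73, -49, -51, -34],
 [ 55, -37, -39, -25],
 [ 80, -68, -48, -38],
 [-19,  13,  15,   7]]
Now row reduce the product.
R2 ← R2 − (55/73)·R1: [0, -6/73, -42/73, 45/73]
R3 ← R3 − (80/73)·R1: [0, -1044/73, 576/73, -54/73]
R4 ← R4 + (19/73)·R1: [0, 18/73, 126/73, -135/73]
R3 ← R3 − (174)·R2: [0, 0, 108, -108]
R4 ← R4 + (3)·R2: [0, 0, 0, 0]
3 nonzero rows, so rank(TA) = 3.

3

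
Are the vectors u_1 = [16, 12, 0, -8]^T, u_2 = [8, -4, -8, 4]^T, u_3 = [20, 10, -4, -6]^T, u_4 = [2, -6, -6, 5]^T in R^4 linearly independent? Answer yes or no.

no

Form the matrix with these vectors as rows and row reduce.
R2 ← R2 − (1/2)·R1: [0, -10, -8, 8]
R3 ← R3 − (5/4)·R1: [0, -5, -4, 4]
R4 ← R4 − (1/8)·R1: [0, -15/2, -6, 6]
R3 ← R3 − (1/2)·R2: [0, 0, 0, 0]
R4 ← R4 − (3/4)·R2: [0, 0, 0, 0]
2 nonzero rows, so the 4 vectors span a space of dimension 2.
Since 2 < 4, the vectors are linearly dependent.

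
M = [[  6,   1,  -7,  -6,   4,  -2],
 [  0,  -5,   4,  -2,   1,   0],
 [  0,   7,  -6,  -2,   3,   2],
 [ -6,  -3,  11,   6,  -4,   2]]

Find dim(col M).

4

Row reduce to echelon form.
R4 ← R4 + R1: [0, -2, 4, 0, 0, 0]
R3 ← R3 + (7/5)·R2: [0, 0, -2/5, -24/5, 22/5, 2]
R4 ← R4 − (2/5)·R2: [0, 0, 12/5, 4/5, -2/5, 0]
R4 ← R4 + (6)·R3: [0, 0, 0, -28, 26, 12]
Echelon form has 4 nonzero rows, so rank(M) = 4.
The column space has dimension equal to the rank: 4.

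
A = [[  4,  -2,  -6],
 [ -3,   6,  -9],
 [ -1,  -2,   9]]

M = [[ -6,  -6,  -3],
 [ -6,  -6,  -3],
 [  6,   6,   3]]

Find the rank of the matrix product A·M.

First compute AM:
[[-48, -48, -24],
 [-72, -72, -36],
 [ 72,  72,  36]]
Now row reduce the product.
R2 ← R2 − (3/2)·R1: [0, 0, 0]
R3 ← R3 + (3/2)·R1: [0, 0, 0]
1 nonzero row, so rank(AM) = 1.

1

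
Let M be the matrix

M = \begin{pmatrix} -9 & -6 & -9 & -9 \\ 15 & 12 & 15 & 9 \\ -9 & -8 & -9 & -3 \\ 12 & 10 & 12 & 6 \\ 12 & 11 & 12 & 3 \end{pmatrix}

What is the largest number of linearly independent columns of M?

Row reduce to echelon form.
R2 ← R2 + (5/3)·R1: [0, 2, 0, -6]
R3 ← R3 − R1: [0, -2, 0, 6]
R4 ← R4 + (4/3)·R1: [0, 2, 0, -6]
R5 ← R5 + (4/3)·R1: [0, 3, 0, -9]
R3 ← R3 + R2: [0, 0, 0, 0]
R4 ← R4 − R2: [0, 0, 0, 0]
R5 ← R5 − (3/2)·R2: [0, 0, 0, 0]
Echelon form has 2 nonzero rows, so rank(M) = 2.
The rank gives the maximum number of linearly independent columns: 2.

2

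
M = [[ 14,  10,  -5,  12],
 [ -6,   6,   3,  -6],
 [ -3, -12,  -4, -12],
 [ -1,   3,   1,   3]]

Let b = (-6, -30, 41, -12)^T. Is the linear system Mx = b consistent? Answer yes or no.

Row reduce the augmented matrix [M | b].
R2 ← R2 + (3/7)·R1: [0, 72/7, 6/7, -6/7, -228/7]
R3 ← R3 + (3/14)·R1: [0, -69/7, -71/14, -66/7, 278/7]
R4 ← R4 + (1/14)·R1: [0, 26/7, 9/14, 27/7, -87/7]
R3 ← R3 + (23/24)·R2: [0, 0, -17/4, -41/4, 17/2]
R4 ← R4 − (13/36)·R2: [0, 0, 1/3, 25/6, -2/3]
R4 ← R4 + (4/51)·R3: [0, 0, 0, 343/102, 0]
The echelon form has 4 nonzero rows, and every pivot lies in the first 4 columns, so rank(M) = rank([M|b]) = 4.
The system is consistent.

yes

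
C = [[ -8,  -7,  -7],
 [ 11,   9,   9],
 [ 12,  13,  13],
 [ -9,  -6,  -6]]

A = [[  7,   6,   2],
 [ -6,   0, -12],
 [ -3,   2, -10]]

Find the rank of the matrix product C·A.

First compute CA:
[[  7, -62, 138],
 [ -4,  84, -176],
 [-33,  98, -262],
 [ -9, -66, 114]]
Now row reduce the product.
R2 ← R2 + (4/7)·R1: [0, 340/7, -680/7]
R3 ← R3 + (33/7)·R1: [0, -1360/7, 2720/7]
R4 ← R4 + (9/7)·R1: [0, -1020/7, 2040/7]
R3 ← R3 + (4)·R2: [0, 0, 0]
R4 ← R4 + (3)·R2: [0, 0, 0]
2 nonzero rows, so rank(CA) = 2.

2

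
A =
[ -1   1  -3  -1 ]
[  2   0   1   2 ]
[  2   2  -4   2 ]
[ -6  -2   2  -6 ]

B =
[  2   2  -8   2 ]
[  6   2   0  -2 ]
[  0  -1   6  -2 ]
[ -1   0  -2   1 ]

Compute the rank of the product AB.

2

First compute AB:
[[  5,   3,  -8,   1],
 [  2,   3, -14,   4],
 [ 14,  12, -44,  10],
 [-18, -18,  72, -18]]
Now row reduce the product.
R2 ← R2 − (2/5)·R1: [0, 9/5, -54/5, 18/5]
R3 ← R3 − (14/5)·R1: [0, 18/5, -108/5, 36/5]
R4 ← R4 + (18/5)·R1: [0, -36/5, 216/5, -72/5]
R3 ← R3 − (2)·R2: [0, 0, 0, 0]
R4 ← R4 + (4)·R2: [0, 0, 0, 0]
2 nonzero rows, so rank(AB) = 2.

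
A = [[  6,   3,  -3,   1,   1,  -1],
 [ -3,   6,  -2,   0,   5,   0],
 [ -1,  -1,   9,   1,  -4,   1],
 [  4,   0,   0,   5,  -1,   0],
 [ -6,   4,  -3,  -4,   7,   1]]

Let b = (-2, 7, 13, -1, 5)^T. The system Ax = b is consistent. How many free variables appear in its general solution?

1

Row reduce the augmented matrix [A | b].
R2 ← R2 + (1/2)·R1: [0, 15/2, -7/2, 1/2, 11/2, -1/2, 6]
R3 ← R3 + (1/6)·R1: [0, -1/2, 17/2, 7/6, -23/6, 5/6, 38/3]
R4 ← R4 − (2/3)·R1: [0, -2, 2, 13/3, -5/3, 2/3, 1/3]
R5 ← R5 + R1: [0, 7, -6, -3, 8, 0, 3]
R3 ← R3 + (1/15)·R2: [0, 0, 124/15, 6/5, -52/15, 4/5, 196/15]
R4 ← R4 + (4/15)·R2: [0, 0, 16/15, 67/15, -1/5, 8/15, 29/15]
R5 ← R5 − (14/15)·R2: [0, 0, -41/15, -52/15, 43/15, 7/15, -13/5]
R4 ← R4 − (4/31)·R3: [0, 0, 0, 401/93, 23/93, 40/93, 23/93]
R5 ← R5 + (41/124)·R3: [0, 0, 0, -571/186, 160/93, 68/93, 160/93]
R5 ← R5 + (571/802)·R4: [0, 0, 0, 0, 1521/802, 416/401, 1521/802]
The echelon form has 5 nonzero rows, and every pivot lies in the first 6 columns, so rank(A) = rank([A|b]) = 5.
The system is consistent.
Free variables = (unknowns) − (rank) = 6 − 5 = 1.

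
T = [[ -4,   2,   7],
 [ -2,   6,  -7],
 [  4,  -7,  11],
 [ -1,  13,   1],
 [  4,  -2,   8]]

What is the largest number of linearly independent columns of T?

3

Row reduce to echelon form.
R2 ← R2 − (1/2)·R1: [0, 5, -21/2]
R3 ← R3 + R1: [0, -5, 18]
R4 ← R4 − (1/4)·R1: [0, 25/2, -3/4]
R5 ← R5 + R1: [0, 0, 15]
R3 ← R3 + R2: [0, 0, 15/2]
R4 ← R4 − (5/2)·R2: [0, 0, 51/2]
R4 ← R4 − (17/5)·R3: [0, 0, 0]
R5 ← R5 − (2)·R3: [0, 0, 0]
Echelon form has 3 nonzero rows, so rank(T) = 3.
The rank gives the maximum number of linearly independent columns: 3.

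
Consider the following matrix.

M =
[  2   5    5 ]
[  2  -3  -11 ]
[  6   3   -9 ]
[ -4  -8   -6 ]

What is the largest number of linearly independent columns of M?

Row reduce to echelon form.
R2 ← R2 − R1: [0, -8, -16]
R3 ← R3 − (3)·R1: [0, -12, -24]
R4 ← R4 + (2)·R1: [0, 2, 4]
R3 ← R3 − (3/2)·R2: [0, 0, 0]
R4 ← R4 + (1/4)·R2: [0, 0, 0]
Echelon form has 2 nonzero rows, so rank(M) = 2.
The rank gives the maximum number of linearly independent columns: 2.

2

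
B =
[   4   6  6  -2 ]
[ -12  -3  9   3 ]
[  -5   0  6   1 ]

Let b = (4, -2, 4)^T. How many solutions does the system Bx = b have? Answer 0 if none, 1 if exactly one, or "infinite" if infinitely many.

Row reduce the augmented matrix [B | b].
R2 ← R2 + (3)·R1: [0, 15, 27, -3, 10]
R3 ← R3 + (5/4)·R1: [0, 15/2, 27/2, -3/2, 9]
R3 ← R3 − (1/2)·R2: [0, 0, 0, 0, 4]
The echelon form has 3 nonzero rows; the last pivot sits in the augmented column, so rank(B) = 2 but rank([B|b]) = 3.
Since the ranks differ, the system is inconsistent.
It has no solutions.

0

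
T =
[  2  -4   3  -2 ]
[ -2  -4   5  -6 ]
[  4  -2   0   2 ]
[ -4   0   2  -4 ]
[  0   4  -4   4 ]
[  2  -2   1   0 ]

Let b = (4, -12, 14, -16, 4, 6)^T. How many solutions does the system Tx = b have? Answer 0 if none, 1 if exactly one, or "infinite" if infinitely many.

infinite

Row reduce the augmented matrix [T | b].
R2 ← R2 + R1: [0, -8, 8, -8, -8]
R3 ← R3 − (2)·R1: [0, 6, -6, 6, 6]
R4 ← R4 + (2)·R1: [0, -8, 8, -8, -8]
R6 ← R6 − R1: [0, 2, -2, 2, 2]
R3 ← R3 + (3/4)·R2: [0, 0, 0, 0, 0]
R4 ← R4 − R2: [0, 0, 0, 0, 0]
R5 ← R5 + (1/2)·R2: [0, 0, 0, 0, 0]
R6 ← R6 + (1/4)·R2: [0, 0, 0, 0, 0]
The echelon form has 2 nonzero rows, and every pivot lies in the first 4 columns, so rank(T) = rank([T|b]) = 2.
The system is consistent.
rank = 2 < 4 unknowns, so there are infinitely many solutions.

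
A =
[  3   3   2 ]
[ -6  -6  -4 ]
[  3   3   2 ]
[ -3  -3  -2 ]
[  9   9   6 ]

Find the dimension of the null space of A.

2

Row reduce to echelon form.
R2 ← R2 + (2)·R1: [0, 0, 0]
R3 ← R3 − R1: [0, 0, 0]
R4 ← R4 + R1: [0, 0, 0]
R5 ← R5 − (3)·R1: [0, 0, 0]
1 nonzero row, so rank(A) = 1.
A has 3 columns; by rank–nullity, nullity = 3 − 1 = 2.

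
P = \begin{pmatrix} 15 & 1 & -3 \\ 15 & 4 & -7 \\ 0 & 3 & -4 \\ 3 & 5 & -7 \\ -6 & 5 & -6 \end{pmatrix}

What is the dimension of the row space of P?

Row reduce to echelon form.
R2 ← R2 − R1: [0, 3, -4]
R4 ← R4 − (1/5)·R1: [0, 24/5, -32/5]
R5 ← R5 + (2/5)·R1: [0, 27/5, -36/5]
R3 ← R3 − R2: [0, 0, 0]
R4 ← R4 − (8/5)·R2: [0, 0, 0]
R5 ← R5 − (9/5)·R2: [0, 0, 0]
Echelon form has 2 nonzero rows, so rank(P) = 2.
The row space has dimension equal to the rank: 2.

2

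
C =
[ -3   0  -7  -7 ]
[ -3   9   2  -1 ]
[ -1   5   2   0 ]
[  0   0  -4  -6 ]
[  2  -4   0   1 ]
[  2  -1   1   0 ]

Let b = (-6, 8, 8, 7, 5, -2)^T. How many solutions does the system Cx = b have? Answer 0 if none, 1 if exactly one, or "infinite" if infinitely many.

Row reduce the augmented matrix [C | b].
R2 ← R2 − R1: [0, 9, 9, 6, 14]
R3 ← R3 − (1/3)·R1: [0, 5, 13/3, 7/3, 10]
R5 ← R5 + (2/3)·R1: [0, -4, -14/3, -11/3, 1]
R6 ← R6 + (2/3)·R1: [0, -1, -11/3, -14/3, -6]
R3 ← R3 − (5/9)·R2: [0, 0, -2/3, -1, 20/9]
R5 ← R5 + (4/9)·R2: [0, 0, -2/3, -1, 65/9]
R6 ← R6 + (1/9)·R2: [0, 0, -8/3, -4, -40/9]
R4 ← R4 − (6)·R3: [0, 0, 0, 0, -19/3]
R5 ← R5 − R3: [0, 0, 0, 0, 5]
R6 ← R6 − (4)·R3: [0, 0, 0, 0, -40/3]
R5 ← R5 + (15/19)·R4: [0, 0, 0, 0, 0]
R6 ← R6 − (40/19)·R4: [0, 0, 0, 0, 0]
The echelon form has 4 nonzero rows; the last pivot sits in the augmented column, so rank(C) = 3 but rank([C|b]) = 4.
Since the ranks differ, the system is inconsistent.
It has no solutions.

0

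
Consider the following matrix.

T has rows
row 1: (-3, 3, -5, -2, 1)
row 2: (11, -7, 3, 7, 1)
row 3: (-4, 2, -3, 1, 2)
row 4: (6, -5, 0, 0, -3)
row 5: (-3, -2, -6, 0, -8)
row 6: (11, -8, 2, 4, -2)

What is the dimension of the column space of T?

Row reduce to echelon form.
R2 ← R2 + (11/3)·R1: [0, 4, -46/3, -1/3, 14/3]
R3 ← R3 − (4/3)·R1: [0, -2, 11/3, 11/3, 2/3]
R4 ← R4 + (2)·R1: [0, 1, -10, -4, -1]
R5 ← R5 − R1: [0, -5, -1, 2, -9]
R6 ← R6 + (11/3)·R1: [0, 3, -49/3, -10/3, 5/3]
R3 ← R3 + (1/2)·R2: [0, 0, -4, 7/2, 3]
R4 ← R4 − (1/4)·R2: [0, 0, -37/6, -47/12, -13/6]
R5 ← R5 + (5/4)·R2: [0, 0, -121/6, 19/12, -19/6]
R6 ← R6 − (3/4)·R2: [0, 0, -29/6, -37/12, -11/6]
R4 ← R4 − (37/24)·R3: [0, 0, 0, -149/16, -163/24]
R5 ← R5 − (121/24)·R3: [0, 0, 0, -257/16, -439/24]
R6 ← R6 − (29/24)·R3: [0, 0, 0, -117/16, -131/24]
R5 ← R5 − (257/149)·R4: [0, 0, 0, 0, -980/149]
R6 ← R6 − (117/149)·R4: [0, 0, 0, 0, -56/447]
R6 ← R6 − (2/105)·R5: [0, 0, 0, 0, 0]
Echelon form has 5 nonzero rows, so rank(T) = 5.
The column space has dimension equal to the rank: 5.

5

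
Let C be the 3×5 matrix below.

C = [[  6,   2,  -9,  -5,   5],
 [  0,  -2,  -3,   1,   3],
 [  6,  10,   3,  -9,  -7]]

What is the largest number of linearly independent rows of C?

Row reduce to echelon form.
R3 ← R3 − R1: [0, 8, 12, -4, -12]
R3 ← R3 + (4)·R2: [0, 0, 0, 0, 0]
Echelon form has 2 nonzero rows, so rank(C) = 2.
The rank gives the maximum number of linearly independent rows: 2.

2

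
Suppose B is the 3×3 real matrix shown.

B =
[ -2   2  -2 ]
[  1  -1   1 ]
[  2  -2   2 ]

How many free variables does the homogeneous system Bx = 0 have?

2

Row reduce to echelon form.
R2 ← R2 + (1/2)·R1: [0, 0, 0]
R3 ← R3 + R1: [0, 0, 0]
1 nonzero row, so rank(B) = 1.
B has 3 columns; by rank–nullity, nullity = 3 − 1 = 2.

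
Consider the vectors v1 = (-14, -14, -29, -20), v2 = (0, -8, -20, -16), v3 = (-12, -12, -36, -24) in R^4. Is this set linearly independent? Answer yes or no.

Form the matrix with these vectors as rows and row reduce.
R3 ← R3 − (6/7)·R1: [0, 0, -78/7, -48/7]
3 nonzero rows, so the 3 vectors span a space of dimension 3.
Since 3 = 3, the vectors are linearly independent.

yes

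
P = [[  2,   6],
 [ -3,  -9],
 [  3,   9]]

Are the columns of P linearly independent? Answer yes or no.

no

Row reduce P to echelon form.
R2 ← R2 + (3/2)·R1: [0, 0]
R3 ← R3 − (3/2)·R1: [0, 0]
1 pivot among 2 columns.
Only 1 < 2 pivot columns, so the columns are linearly dependent.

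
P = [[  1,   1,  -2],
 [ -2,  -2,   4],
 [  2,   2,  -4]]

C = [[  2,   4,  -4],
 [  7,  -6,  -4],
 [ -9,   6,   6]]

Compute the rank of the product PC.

First compute PC:
[[ 27, -14, -20],
 [-54,  28,  40],
 [ 54, -28, -40]]
Now row reduce the product.
R2 ← R2 + (2)·R1: [0, 0, 0]
R3 ← R3 − (2)·R1: [0, 0, 0]
1 nonzero row, so rank(PC) = 1.

1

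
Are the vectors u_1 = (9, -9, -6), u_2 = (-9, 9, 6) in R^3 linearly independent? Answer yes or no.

Form the matrix with these vectors as rows and row reduce.
R2 ← R2 + R1: [0, 0, 0]
1 nonzero row, so the 2 vectors span a space of dimension 1.
Since 1 < 2, the vectors are linearly dependent.

no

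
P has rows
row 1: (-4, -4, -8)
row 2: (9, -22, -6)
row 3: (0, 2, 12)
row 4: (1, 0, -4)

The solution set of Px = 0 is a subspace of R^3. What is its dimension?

Row reduce to echelon form.
R2 ← R2 + (9/4)·R1: [0, -31, -24]
R4 ← R4 + (1/4)·R1: [0, -1, -6]
R3 ← R3 + (2/31)·R2: [0, 0, 324/31]
R4 ← R4 − (1/31)·R2: [0, 0, -162/31]
R4 ← R4 + (1/2)·R3: [0, 0, 0]
3 nonzero rows, so rank(P) = 3.
P has 3 columns; by rank–nullity, nullity = 3 − 3 = 0.

0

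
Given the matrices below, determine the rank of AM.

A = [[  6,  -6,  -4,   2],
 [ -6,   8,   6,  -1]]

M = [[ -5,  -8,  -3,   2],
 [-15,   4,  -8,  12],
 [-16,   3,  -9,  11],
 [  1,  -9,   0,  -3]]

2

First compute AM:
[[126, -102,  66, -110],
 [-187, 107, -100, 153]]
Now row reduce the product.
R2 ← R2 + (187/126)·R1: [0, -932/21, -43/21, -646/63]
2 nonzero rows, so rank(AM) = 2.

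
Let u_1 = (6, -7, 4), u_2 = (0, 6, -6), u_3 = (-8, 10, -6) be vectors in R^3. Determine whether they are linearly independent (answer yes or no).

no

Form the matrix with these vectors as rows and row reduce.
R3 ← R3 + (4/3)·R1: [0, 2/3, -2/3]
R3 ← R3 − (1/9)·R2: [0, 0, 0]
2 nonzero rows, so the 3 vectors span a space of dimension 2.
Since 2 < 3, the vectors are linearly dependent.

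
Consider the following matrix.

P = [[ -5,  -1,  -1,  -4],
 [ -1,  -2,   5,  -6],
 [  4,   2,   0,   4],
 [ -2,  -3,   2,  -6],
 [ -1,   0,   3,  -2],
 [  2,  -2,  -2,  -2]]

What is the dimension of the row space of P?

Row reduce to echelon form.
R2 ← R2 − (1/5)·R1: [0, -9/5, 26/5, -26/5]
R3 ← R3 + (4/5)·R1: [0, 6/5, -4/5, 4/5]
R4 ← R4 − (2/5)·R1: [0, -13/5, 12/5, -22/5]
R5 ← R5 − (1/5)·R1: [0, 1/5, 16/5, -6/5]
R6 ← R6 + (2/5)·R1: [0, -12/5, -12/5, -18/5]
R3 ← R3 + (2/3)·R2: [0, 0, 8/3, -8/3]
R4 ← R4 − (13/9)·R2: [0, 0, -46/9, 28/9]
R5 ← R5 + (1/9)·R2: [0, 0, 34/9, -16/9]
R6 ← R6 − (4/3)·R2: [0, 0, -28/3, 10/3]
R4 ← R4 + (23/12)·R3: [0, 0, 0, -2]
R5 ← R5 − (17/12)·R3: [0, 0, 0, 2]
R6 ← R6 + (7/2)·R3: [0, 0, 0, -6]
R5 ← R5 + R4: [0, 0, 0, 0]
R6 ← R6 − (3)·R4: [0, 0, 0, 0]
Echelon form has 4 nonzero rows, so rank(P) = 4.
The row space has dimension equal to the rank: 4.

4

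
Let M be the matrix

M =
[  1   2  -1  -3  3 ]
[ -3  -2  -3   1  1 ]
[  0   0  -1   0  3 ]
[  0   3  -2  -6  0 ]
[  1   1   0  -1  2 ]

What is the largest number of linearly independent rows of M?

3

Row reduce to echelon form.
R2 ← R2 + (3)·R1: [0, 4, -6, -8, 10]
R5 ← R5 − R1: [0, -1, 1, 2, -1]
R4 ← R4 − (3/4)·R2: [0, 0, 5/2, 0, -15/2]
R5 ← R5 + (1/4)·R2: [0, 0, -1/2, 0, 3/2]
R4 ← R4 + (5/2)·R3: [0, 0, 0, 0, 0]
R5 ← R5 − (1/2)·R3: [0, 0, 0, 0, 0]
Echelon form has 3 nonzero rows, so rank(M) = 3.
The rank gives the maximum number of linearly independent rows: 3.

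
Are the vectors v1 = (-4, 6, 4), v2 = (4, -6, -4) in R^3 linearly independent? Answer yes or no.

Form the matrix with these vectors as rows and row reduce.
R2 ← R2 + R1: [0, 0, 0]
1 nonzero row, so the 2 vectors span a space of dimension 1.
Since 1 < 2, the vectors are linearly dependent.

no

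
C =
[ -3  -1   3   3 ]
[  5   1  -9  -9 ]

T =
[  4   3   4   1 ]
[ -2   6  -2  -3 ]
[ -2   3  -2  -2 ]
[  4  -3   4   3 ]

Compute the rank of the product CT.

2

First compute CT:
[[ -4, -15,  -4,   3],
 [  0,  21,   0,  -7]]
Now row reduce the product.
2 nonzero rows, so rank(CT) = 2.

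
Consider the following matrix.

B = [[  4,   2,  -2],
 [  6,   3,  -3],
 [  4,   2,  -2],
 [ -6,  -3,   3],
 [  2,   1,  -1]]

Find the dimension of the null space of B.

2

Row reduce to echelon form.
R2 ← R2 − (3/2)·R1: [0, 0, 0]
R3 ← R3 − R1: [0, 0, 0]
R4 ← R4 + (3/2)·R1: [0, 0, 0]
R5 ← R5 − (1/2)·R1: [0, 0, 0]
1 nonzero row, so rank(B) = 1.
B has 3 columns; by rank–nullity, nullity = 3 − 1 = 2.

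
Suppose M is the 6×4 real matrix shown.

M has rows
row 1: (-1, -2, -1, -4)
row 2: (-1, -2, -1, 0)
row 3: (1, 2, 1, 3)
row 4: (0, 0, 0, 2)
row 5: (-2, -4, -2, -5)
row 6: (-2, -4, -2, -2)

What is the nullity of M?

2

Row reduce to echelon form.
R2 ← R2 − R1: [0, 0, 0, 4]
R3 ← R3 + R1: [0, 0, 0, -1]
R5 ← R5 − (2)·R1: [0, 0, 0, 3]
R6 ← R6 − (2)·R1: [0, 0, 0, 6]
R3 ← R3 + (1/4)·R2: [0, 0, 0, 0]
R4 ← R4 − (1/2)·R2: [0, 0, 0, 0]
R5 ← R5 − (3/4)·R2: [0, 0, 0, 0]
R6 ← R6 − (3/2)·R2: [0, 0, 0, 0]
2 nonzero rows, so rank(M) = 2.
M has 4 columns; by rank–nullity, nullity = 4 − 2 = 2.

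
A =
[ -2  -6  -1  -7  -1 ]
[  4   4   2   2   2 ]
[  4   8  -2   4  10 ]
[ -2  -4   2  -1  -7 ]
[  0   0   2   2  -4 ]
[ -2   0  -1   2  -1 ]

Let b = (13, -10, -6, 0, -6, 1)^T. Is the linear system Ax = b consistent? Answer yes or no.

Row reduce the augmented matrix [A | b].
R2 ← R2 + (2)·R1: [0, -8, 0, -12, 0, 16]
R3 ← R3 + (2)·R1: [0, -4, -4, -10, 8, 20]
R4 ← R4 − R1: [0, 2, 3, 6, -6, -13]
R6 ← R6 − R1: [0, 6, 0, 9, 0, -12]
R3 ← R3 − (1/2)·R2: [0, 0, -4, -4, 8, 12]
R4 ← R4 + (1/4)·R2: [0, 0, 3, 3, -6, -9]
R6 ← R6 + (3/4)·R2: [0, 0, 0, 0, 0, 0]
R4 ← R4 + (3/4)·R3: [0, 0, 0, 0, 0, 0]
R5 ← R5 + (1/2)·R3: [0, 0, 0, 0, 0, 0]
The echelon form has 3 nonzero rows, and every pivot lies in the first 5 columns, so rank(A) = rank([A|b]) = 3.
The system is consistent.

yes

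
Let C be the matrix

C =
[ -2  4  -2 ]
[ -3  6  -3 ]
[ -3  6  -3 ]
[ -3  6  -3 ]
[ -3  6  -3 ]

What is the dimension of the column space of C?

1

Row reduce to echelon form.
R2 ← R2 − (3/2)·R1: [0, 0, 0]
R3 ← R3 − (3/2)·R1: [0, 0, 0]
R4 ← R4 − (3/2)·R1: [0, 0, 0]
R5 ← R5 − (3/2)·R1: [0, 0, 0]
Echelon form has 1 nonzero row, so rank(C) = 1.
The column space has dimension equal to the rank: 1.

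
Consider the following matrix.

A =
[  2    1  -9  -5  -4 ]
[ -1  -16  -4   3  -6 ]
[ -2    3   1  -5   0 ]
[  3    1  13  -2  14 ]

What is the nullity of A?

1

Row reduce to echelon form.
R2 ← R2 + (1/2)·R1: [0, -31/2, -17/2, 1/2, -8]
R3 ← R3 + R1: [0, 4, -8, -10, -4]
R4 ← R4 − (3/2)·R1: [0, -1/2, 53/2, 11/2, 20]
R3 ← R3 + (8/31)·R2: [0, 0, -316/31, -306/31, -188/31]
R4 ← R4 − (1/31)·R2: [0, 0, 830/31, 170/31, 628/31]
R4 ← R4 + (415/158)·R3: [0, 0, 0, -1615/79, 342/79]
4 nonzero rows, so rank(A) = 4.
A has 5 columns; by rank–nullity, nullity = 5 − 4 = 1.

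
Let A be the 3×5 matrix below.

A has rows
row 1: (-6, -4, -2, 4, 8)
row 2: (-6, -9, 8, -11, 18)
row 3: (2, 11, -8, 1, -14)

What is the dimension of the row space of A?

Row reduce to echelon form.
R2 ← R2 − R1: [0, -5, 10, -15, 10]
R3 ← R3 + (1/3)·R1: [0, 29/3, -26/3, 7/3, -34/3]
R3 ← R3 + (29/15)·R2: [0, 0, 32/3, -80/3, 8]
Echelon form has 3 nonzero rows, so rank(A) = 3.
The row space has dimension equal to the rank: 3.

3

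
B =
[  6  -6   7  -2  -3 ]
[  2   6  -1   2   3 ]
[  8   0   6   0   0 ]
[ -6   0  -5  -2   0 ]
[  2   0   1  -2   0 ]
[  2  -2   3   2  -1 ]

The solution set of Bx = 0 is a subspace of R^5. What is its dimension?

Row reduce to echelon form.
R2 ← R2 − (1/3)·R1: [0, 8, -10/3, 8/3, 4]
R3 ← R3 − (4/3)·R1: [0, 8, -10/3, 8/3, 4]
R4 ← R4 + R1: [0, -6, 2, -4, -3]
R5 ← R5 − (1/3)·R1: [0, 2, -4/3, -4/3, 1]
R6 ← R6 − (1/3)·R1: [0, 0, 2/3, 8/3, 0]
R3 ← R3 − R2: [0, 0, 0, 0, 0]
R4 ← R4 + (3/4)·R2: [0, 0, -1/2, -2, 0]
R5 ← R5 − (1/4)·R2: [0, 0, -1/2, -2, 0]
Swap R3 ↔ R4
R5 ← R5 − R3: [0, 0, 0, 0, 0]
R6 ← R6 + (4/3)·R3: [0, 0, 0, 0, 0]
3 nonzero rows, so rank(B) = 3.
B has 5 columns; by rank–nullity, nullity = 5 − 3 = 2.

2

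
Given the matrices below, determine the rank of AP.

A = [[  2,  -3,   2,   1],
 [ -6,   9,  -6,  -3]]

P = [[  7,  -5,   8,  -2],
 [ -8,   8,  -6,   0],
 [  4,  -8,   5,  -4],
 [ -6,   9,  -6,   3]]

1

First compute AP:
[[ 40, -41,  38,  -9],
 [-120, 123, -114,  27]]
Now row reduce the product.
R2 ← R2 + (3)·R1: [0, 0, 0, 0]
1 nonzero row, so rank(AP) = 1.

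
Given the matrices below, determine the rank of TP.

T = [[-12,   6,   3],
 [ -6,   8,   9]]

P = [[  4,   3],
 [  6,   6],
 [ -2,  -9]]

First compute TP:
[[-18, -27],
 [  6, -51]]
Now row reduce the product.
R2 ← R2 + (1/3)·R1: [0, -60]
2 nonzero rows, so rank(TP) = 2.

2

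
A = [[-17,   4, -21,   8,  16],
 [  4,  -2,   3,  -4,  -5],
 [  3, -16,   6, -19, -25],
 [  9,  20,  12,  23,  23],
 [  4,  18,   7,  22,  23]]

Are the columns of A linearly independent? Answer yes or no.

no

Row reduce A to echelon form.
R2 ← R2 + (4/17)·R1: [0, -18/17, -33/17, -36/17, -21/17]
R3 ← R3 + (3/17)·R1: [0, -260/17, 39/17, -299/17, -377/17]
R4 ← R4 + (9/17)·R1: [0, 376/17, 15/17, 463/17, 535/17]
R5 ← R5 + (4/17)·R1: [0, 322/17, 35/17, 406/17, 455/17]
R3 ← R3 − (130/9)·R2: [0, 0, 91/3, 13, -13/3]
R4 ← R4 + (188/9)·R2: [0, 0, -119/3, -17, 17/3]
R5 ← R5 + (161/9)·R2: [0, 0, -98/3, -14, 14/3]
R4 ← R4 + (17/13)·R3: [0, 0, 0, 0, 0]
R5 ← R5 + (14/13)·R3: [0, 0, 0, 0, 0]
3 pivots among 5 columns.
Only 3 < 5 pivot columns, so the columns are linearly dependent.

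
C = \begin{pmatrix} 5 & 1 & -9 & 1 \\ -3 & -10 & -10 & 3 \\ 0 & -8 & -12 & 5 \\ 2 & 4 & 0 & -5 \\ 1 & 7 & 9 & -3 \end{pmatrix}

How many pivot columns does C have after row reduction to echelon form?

Row reduce to echelon form.
R2 ← R2 + (3/5)·R1: [0, -47/5, -77/5, 18/5]
R4 ← R4 − (2/5)·R1: [0, 18/5, 18/5, -27/5]
R5 ← R5 − (1/5)·R1: [0, 34/5, 54/5, -16/5]
R3 ← R3 − (40/47)·R2: [0, 0, 52/47, 91/47]
R4 ← R4 + (18/47)·R2: [0, 0, -108/47, -189/47]
R5 ← R5 + (34/47)·R2: [0, 0, -16/47, -28/47]
R4 ← R4 + (27/13)·R3: [0, 0, 0, 0]
R5 ← R5 + (4/13)·R3: [0, 0, 0, 0]
Echelon form has 3 nonzero rows, so rank(C) = 3.
Each nonzero row contributes one pivot column: 3 pivot columns.

3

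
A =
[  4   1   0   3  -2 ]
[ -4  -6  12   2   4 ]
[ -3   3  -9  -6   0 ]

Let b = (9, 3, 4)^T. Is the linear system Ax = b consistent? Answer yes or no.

no

Row reduce the augmented matrix [A | b].
R2 ← R2 + R1: [0, -5, 12, 5, 2, 12]
R3 ← R3 + (3/4)·R1: [0, 15/4, -9, -15/4, -3/2, 43/4]
R3 ← R3 + (3/4)·R2: [0, 0, 0, 0, 0, 79/4]
The echelon form has 3 nonzero rows; the last pivot sits in the augmented column, so rank(A) = 2 but rank([A|b]) = 3.
Since the ranks differ, the system is inconsistent.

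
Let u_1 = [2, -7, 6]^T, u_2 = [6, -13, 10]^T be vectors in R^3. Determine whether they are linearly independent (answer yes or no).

Form the matrix with these vectors as rows and row reduce.
R2 ← R2 − (3)·R1: [0, 8, -8]
2 nonzero rows, so the 2 vectors span a space of dimension 2.
Since 2 = 2, the vectors are linearly independent.

yes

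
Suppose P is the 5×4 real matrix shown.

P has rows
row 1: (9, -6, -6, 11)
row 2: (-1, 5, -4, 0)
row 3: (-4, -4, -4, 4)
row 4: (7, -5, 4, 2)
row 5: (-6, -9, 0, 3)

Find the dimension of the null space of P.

1

Row reduce to echelon form.
R2 ← R2 + (1/9)·R1: [0, 13/3, -14/3, 11/9]
R3 ← R3 + (4/9)·R1: [0, -20/3, -20/3, 80/9]
R4 ← R4 − (7/9)·R1: [0, -1/3, 26/3, -59/9]
R5 ← R5 + (2/3)·R1: [0, -13, -4, 31/3]
R3 ← R3 + (20/13)·R2: [0, 0, -180/13, 140/13]
R4 ← R4 + (1/13)·R2: [0, 0, 108/13, -84/13]
R5 ← R5 + (3)·R2: [0, 0, -18, 14]
R4 ← R4 + (3/5)·R3: [0, 0, 0, 0]
R5 ← R5 − (13/10)·R3: [0, 0, 0, 0]
3 nonzero rows, so rank(P) = 3.
P has 4 columns; by rank–nullity, nullity = 4 − 3 = 1.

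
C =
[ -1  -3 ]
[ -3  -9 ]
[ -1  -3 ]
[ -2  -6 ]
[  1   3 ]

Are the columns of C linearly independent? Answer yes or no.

Row reduce C to echelon form.
R2 ← R2 − (3)·R1: [0, 0]
R3 ← R3 − R1: [0, 0]
R4 ← R4 − (2)·R1: [0, 0]
R5 ← R5 + R1: [0, 0]
1 pivot among 2 columns.
Only 1 < 2 pivot columns, so the columns are linearly dependent.

no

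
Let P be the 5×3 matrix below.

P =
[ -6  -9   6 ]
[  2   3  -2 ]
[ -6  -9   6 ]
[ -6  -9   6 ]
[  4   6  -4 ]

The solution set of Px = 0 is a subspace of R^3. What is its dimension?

2

Row reduce to echelon form.
R2 ← R2 + (1/3)·R1: [0, 0, 0]
R3 ← R3 − R1: [0, 0, 0]
R4 ← R4 − R1: [0, 0, 0]
R5 ← R5 + (2/3)·R1: [0, 0, 0]
1 nonzero row, so rank(P) = 1.
P has 3 columns; by rank–nullity, nullity = 3 − 1 = 2.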